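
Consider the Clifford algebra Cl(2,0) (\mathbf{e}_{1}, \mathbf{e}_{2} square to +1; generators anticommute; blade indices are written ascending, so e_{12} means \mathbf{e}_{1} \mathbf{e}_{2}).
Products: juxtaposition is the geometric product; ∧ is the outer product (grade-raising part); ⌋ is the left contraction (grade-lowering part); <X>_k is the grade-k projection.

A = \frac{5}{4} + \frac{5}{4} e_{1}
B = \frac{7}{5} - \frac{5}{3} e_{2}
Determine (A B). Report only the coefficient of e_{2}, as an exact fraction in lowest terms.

step 1: \frac{7}{4} + \frac{7}{4} e_{1} - \frac{25}{12} e_{2} - \frac{25}{12} e_{12}
Answer: -\frac{25}{12}


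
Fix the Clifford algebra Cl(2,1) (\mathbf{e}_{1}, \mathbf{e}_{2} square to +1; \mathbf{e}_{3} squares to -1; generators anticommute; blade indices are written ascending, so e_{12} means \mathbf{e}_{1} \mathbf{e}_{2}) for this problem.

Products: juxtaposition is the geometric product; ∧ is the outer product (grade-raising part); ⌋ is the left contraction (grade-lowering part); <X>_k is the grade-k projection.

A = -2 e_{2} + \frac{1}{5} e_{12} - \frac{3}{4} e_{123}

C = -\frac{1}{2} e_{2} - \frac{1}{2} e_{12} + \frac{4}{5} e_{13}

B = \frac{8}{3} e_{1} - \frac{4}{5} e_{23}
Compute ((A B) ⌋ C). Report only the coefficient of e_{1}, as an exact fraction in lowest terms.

step 1: \frac{3}{5} e_{1} - \frac{8}{15} e_{2} + \frac{8}{5} e_{3} + \frac{16}{3} e_{12} - \frac{4}{25} e_{13} - 2 e_{23}
step 2: \frac{1052}{375} + \frac{76}{75} e_{1} - \frac{3}{10} e_{2} + \frac{12}{25} e_{3}
Answer: \frac{76}{75}


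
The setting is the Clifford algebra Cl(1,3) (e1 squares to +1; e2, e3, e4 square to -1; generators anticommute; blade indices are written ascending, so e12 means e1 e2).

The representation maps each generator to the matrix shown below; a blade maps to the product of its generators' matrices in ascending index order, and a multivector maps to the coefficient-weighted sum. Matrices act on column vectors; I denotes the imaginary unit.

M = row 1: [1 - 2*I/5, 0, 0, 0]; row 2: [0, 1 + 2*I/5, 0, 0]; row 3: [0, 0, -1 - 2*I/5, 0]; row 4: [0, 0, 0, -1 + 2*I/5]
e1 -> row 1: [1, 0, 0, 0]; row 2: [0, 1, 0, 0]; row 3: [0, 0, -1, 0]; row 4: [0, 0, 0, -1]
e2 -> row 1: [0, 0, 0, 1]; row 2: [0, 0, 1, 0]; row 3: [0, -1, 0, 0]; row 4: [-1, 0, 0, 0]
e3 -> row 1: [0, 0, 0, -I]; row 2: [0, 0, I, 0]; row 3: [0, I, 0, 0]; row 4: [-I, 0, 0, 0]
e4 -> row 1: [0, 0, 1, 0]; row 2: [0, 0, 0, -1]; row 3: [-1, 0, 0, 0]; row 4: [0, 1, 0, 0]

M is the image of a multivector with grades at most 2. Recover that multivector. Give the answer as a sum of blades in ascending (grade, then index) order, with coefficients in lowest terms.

Method: the blade images are trace-orthogonal — tr(rho(e_A) rho(e_B)^-1) = 4 if A = B and 0 otherwise — and rho(e_A)^-1 = (e_A)^2 * rho(e_A) with (e_A)^2 = +1 or -1, so the coefficient of e_A in the preimage is (e_A)^2 * tr(M rho(e_A))/4.
Nonzero projections over blades of grade <= 2: e1: (e1)^2 = +1, tr(M rho(e1)) = 4, coefficient 1; e23: (e23)^2 = -1, tr(M rho(e23)) = -8/5, coefficient 2/5. Every other blade of grade <= 2 projects to 0.
Answer: e1 + 2/5*e23


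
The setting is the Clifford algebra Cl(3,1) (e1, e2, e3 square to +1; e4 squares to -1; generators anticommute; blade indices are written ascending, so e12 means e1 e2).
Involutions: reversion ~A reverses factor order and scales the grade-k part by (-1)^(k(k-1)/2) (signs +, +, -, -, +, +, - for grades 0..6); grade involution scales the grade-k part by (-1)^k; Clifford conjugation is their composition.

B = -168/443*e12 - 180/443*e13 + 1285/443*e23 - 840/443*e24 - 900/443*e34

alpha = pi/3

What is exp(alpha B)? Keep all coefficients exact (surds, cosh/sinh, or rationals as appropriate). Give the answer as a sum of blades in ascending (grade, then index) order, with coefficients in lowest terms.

B^2 term by term: the squares give (-168/443)^2*(e12)^2 + (-180/443)^2*(e13)^2 + (1285/443)^2*(e23)^2 + (-840/443)^2*(e24)^2 + (-900/443)^2*(e34)^2 = 28224/196249*(-1) + 32400/196249*(-1) + 1651225/196249*(-1) + 705600/196249*(+1) + 810000/196249*(+1) = -1 (each basis 2-blade squares to minus the product of its generators' squares); cross terms between blades sharing an index anticommute and cancel; the commuting (index-disjoint) pairs give grade-4 terms 2*c*c'*(blade product), which cancel blade by blade — e1234: 302400/196249 - 302400/196249 = 0 — confirming B is simple. So B^2 = -1.
B^2 = -1 — circular case — the even/odd split gives cos and sin: l = 1, alpha*l = pi/3, so exp(alpha B) = cos(pi/3) + (sin(pi/3)/1)*B = 1/2 + (sqrt(3)/2)*B.
Answer: 1/2 - 84*sqrt(3)/443*e12 - 90*sqrt(3)/443*e13 + 1285*sqrt(3)/886*e23 - 420*sqrt(3)/443*e24 - 450*sqrt(3)/443*e34


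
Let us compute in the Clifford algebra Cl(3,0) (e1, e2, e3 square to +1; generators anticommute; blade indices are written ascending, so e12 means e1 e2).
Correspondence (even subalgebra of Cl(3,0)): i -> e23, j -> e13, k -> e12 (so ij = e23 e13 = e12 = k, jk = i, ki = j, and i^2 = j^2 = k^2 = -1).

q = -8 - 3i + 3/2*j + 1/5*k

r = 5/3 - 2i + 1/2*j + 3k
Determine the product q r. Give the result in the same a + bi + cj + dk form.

In blades: q = -8 + 1/5*e12 + 3/2*e13 - 3*e23, r = 5/3 + 3*e12 + 1/2*e13 - 2*e23.
Distribute q over r term by term (generator squares from the signature, products reordered to ascending indices): (-8)*r = -40/3 - 24*e12 - 4*e13 + 16*e23; (1/5*e12)*r = -3/5 + 1/3*e12 - 2/5*e13 - 1/10*e23; (3/2*e13)*r = -3/4 + 3*e12 + 5/2*e13 + 9/2*e23; (-3*e23)*r = -6 - 3/2*e12 + 9*e13 - 5*e23.
Sum: -1241/60 - 133/6*e12 + 71/10*e13 + 77/5*e23; translating back through the correspondence:
Answer: -1241/60 + 77/5*i + 71/10*j - 133/6*k


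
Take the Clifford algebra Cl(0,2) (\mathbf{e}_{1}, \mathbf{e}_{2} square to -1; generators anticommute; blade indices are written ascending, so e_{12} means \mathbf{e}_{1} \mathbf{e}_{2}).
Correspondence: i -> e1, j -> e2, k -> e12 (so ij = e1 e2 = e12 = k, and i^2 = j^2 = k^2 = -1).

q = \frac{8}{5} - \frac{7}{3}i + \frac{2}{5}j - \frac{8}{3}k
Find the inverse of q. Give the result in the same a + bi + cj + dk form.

In blades: q = \frac{8}{5} - \frac{7}{3} e_{1} + \frac{2}{5} e_{2} - \frac{8}{3} e_{12}.
With qbar = \frac{8}{5} + \frac{7}{3} e_{1} - \frac{2}{5} e_{2} + \frac{8}{3} e_{12} (scalar fixed, mapped units negated), q qbar = \frac{3437}{225} (the sum of squared coefficients), so q^-1 = qbar / (\frac{3437}{225}) = \frac{360}{3437} + \frac{75}{491} e_{1} - \frac{90}{3437} e_{2} + \frac{600}{3437} e_{12}; translating back:
Answer: \frac{360}{3437} + \frac{75}{491}i - \frac{90}{3437}j + \frac{600}{3437}k


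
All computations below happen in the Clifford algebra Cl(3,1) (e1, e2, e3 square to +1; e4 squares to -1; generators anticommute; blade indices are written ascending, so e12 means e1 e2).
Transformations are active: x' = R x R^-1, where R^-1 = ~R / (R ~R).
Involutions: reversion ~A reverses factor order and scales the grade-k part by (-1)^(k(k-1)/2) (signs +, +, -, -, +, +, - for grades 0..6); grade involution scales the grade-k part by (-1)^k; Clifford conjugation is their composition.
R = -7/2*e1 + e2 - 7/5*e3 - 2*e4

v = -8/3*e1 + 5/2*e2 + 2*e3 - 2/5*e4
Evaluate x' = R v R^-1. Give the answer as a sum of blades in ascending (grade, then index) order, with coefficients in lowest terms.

~R = -7/2*e1 + e2 - 7/5*e3 - 2*e4, and R ~R = 1121/100, so R^-1 = ~R / (1121/100).
R v = 247/30 - 73/12*e12 - 161/15*e13 - 59/15*e14 + 11/2*e23 + 23/5*e24 + 114/25*e34
Answer: -146/59*e1 - 365/354*e2 - 718/177*e3 - 2246/885*e4


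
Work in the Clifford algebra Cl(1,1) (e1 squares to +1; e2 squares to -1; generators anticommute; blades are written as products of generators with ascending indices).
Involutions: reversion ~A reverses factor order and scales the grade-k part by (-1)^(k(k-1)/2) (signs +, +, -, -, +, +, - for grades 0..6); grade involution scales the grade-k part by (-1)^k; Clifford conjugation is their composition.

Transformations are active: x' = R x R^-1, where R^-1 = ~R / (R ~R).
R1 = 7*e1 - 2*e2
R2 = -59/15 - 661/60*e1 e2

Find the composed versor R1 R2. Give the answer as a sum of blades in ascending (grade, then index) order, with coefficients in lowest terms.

Distribute over the terms of R1 (each basis-blade product reordered to ascending indices, repeated generators contracted through their squares):
(7*e1) R2 = -413/15*e1 - 4627/60*e2
(-2*e2) R2 = 661/30*e1 + 118/15*e2
Summing the partial products and collecting blades:
Answer: -11/2*e1 - 277/4*e2


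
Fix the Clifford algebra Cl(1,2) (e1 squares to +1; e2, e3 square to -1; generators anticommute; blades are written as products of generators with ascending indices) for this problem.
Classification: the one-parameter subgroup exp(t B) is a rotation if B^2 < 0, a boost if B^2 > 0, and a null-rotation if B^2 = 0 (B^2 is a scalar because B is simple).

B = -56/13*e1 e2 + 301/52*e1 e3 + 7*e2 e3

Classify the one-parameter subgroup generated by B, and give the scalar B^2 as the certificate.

B^2 term by term: the squares give (-56/13)^2*(e1 e2)^2 + (301/52)^2*(e1 e3)^2 + (7)^2*(e2 e3)^2 = 3136/169*(+1) + 90601/2704*(+1) + 49*(-1) = 49/16 (each basis 2-blade squares to minus the product of its generators' squares); cross terms between blades sharing an index anticommute and cancel. So B^2 = 49/16.
Answer: boost, certificate B^2 = 49/16. Note: conjugating B changes its blade decomposition but never the scalar B^2 = 49/16, whose sign settles the classification.


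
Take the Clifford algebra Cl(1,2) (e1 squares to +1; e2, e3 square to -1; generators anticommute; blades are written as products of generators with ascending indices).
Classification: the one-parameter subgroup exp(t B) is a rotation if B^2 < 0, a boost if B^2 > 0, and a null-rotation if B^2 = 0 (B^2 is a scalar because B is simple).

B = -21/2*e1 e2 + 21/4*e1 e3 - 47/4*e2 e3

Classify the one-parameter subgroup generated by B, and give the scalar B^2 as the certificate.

B^2 term by term: the squares give (-21/2)^2*(e1 e2)^2 + (21/4)^2*(e1 e3)^2 + (-47/4)^2*(e2 e3)^2 = 441/4*(+1) + 441/16*(+1) + 2209/16*(-1) = -1/4 (each basis 2-blade squares to minus the product of its generators' squares); cross terms between blades sharing an index anticommute and cancel. So B^2 = -1/4.
Answer: rotation, certificate B^2 = -1/4. The scalar -1/4 is the complete invariant here: its sign names the subgroup type.


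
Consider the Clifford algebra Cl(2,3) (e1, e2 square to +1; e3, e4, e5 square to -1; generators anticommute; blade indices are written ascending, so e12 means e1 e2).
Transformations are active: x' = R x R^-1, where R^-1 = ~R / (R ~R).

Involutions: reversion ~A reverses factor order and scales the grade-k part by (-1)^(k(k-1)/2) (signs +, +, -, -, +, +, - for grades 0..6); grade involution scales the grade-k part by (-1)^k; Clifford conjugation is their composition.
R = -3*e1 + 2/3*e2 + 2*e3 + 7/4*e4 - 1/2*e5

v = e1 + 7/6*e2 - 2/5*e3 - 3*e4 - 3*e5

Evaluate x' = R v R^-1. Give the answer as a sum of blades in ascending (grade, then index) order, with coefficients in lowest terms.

~R = -3*e1 + 2/3*e2 + 2*e3 + 7/4*e4 - 1/2*e5, and R ~R = 307/144, so R^-1 = ~R / (307/144).
R v = 419/180 - 25/6*e12 - 4/5*e13 + 29/4*e14 + 19/2*e15 - 13/5*e23 - 97/24*e24 - 17/12*e25 - 53/10*e34 - 31/5*e35 - 27/4*e45
Answer: -11591/1535*e1 + 2663/9210*e2 + 7318/1535*e3 + 10471/1535*e4 + 2929/1535*e5


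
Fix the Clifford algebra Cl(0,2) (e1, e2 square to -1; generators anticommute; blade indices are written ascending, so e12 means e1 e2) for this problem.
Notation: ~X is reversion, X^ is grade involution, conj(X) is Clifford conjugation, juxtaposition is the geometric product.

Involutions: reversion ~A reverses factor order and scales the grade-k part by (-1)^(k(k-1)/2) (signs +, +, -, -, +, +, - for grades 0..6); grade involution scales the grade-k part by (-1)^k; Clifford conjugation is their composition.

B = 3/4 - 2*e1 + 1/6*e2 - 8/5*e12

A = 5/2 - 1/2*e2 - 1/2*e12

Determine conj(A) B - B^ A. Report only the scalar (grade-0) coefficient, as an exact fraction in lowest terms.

first term: 311/120 - 353/60*e1 - 5/24*e2 - 21/8*e12
second term: 119/120 + 257/60*e1 + 5/24*e2 - 43/8*e12
Answer: 8/5


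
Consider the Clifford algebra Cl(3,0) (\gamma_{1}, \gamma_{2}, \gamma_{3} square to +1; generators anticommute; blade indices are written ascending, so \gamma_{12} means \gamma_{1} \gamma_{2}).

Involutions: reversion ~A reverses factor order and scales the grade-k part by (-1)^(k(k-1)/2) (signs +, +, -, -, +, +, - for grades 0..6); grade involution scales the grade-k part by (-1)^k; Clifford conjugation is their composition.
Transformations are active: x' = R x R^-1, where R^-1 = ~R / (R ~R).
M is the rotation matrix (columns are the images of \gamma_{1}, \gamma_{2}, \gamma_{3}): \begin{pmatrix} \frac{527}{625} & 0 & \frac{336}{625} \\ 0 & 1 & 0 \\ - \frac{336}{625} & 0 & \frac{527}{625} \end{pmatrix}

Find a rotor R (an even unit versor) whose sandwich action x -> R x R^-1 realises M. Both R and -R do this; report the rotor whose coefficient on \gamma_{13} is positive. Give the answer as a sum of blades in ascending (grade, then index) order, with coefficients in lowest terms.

Method: write R = a + b12*\gamma_{12} + b13*\gamma_{13} + b23*\gamma_{23} with a^2 + b12^2 + b13^2 + b23^2 = 1 (so R^-1 = ~R). Expanding the columns R e_j ~R gives tr M = 4a^2 - 1 and, from the antisymmetric part, M21 - M12 = -4a*b12, M13 - M31 = 4a*b13, M32 - M23 = -4a*b23.
Here tr M = \frac{1679}{625}, so a^2 = (1 + tr M)/4 = \frac{576}{625} and a = ±\frac{24}{25}. Taking a = \frac{24}{25}: M21 - M12 = 0, M13 - M31 = \frac{672}{625}, M32 - M23 = 0, giving b12 = 0, b13 = \frac{7}{25}, b23 = 0, i.e. R = \frac{24}{25} + \frac{7}{25} \gamma_{13}.
Its \gamma_{13} coefficient is already positive.
Answer: \frac{24}{25} + \frac{7}{25} \gamma_{13}. Recall the cover is two-to-one: with M of trace \frac{1679}{625}, both preimages act alike, and the stated \gamma_{13} sign chooses the sheet.


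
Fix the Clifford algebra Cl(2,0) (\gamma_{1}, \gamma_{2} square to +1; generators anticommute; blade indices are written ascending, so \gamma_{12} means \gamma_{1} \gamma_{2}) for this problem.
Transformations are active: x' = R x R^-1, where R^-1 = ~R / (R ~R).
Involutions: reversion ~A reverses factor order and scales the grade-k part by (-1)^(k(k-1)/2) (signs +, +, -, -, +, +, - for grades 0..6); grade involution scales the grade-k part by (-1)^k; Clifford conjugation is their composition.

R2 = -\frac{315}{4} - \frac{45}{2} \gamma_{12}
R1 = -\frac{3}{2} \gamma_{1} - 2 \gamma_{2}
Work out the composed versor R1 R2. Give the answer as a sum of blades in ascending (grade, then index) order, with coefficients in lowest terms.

Distribute over the terms of R1 (each basis-blade product reordered to ascending indices, repeated generators contracted through their squares):
(-\frac{3}{2} \gamma_{1}) R2 = \frac{945}{8} \gamma_{1} + \frac{135}{4} \gamma_{2}
(-2 \gamma_{2}) R2 = -45 \gamma_{1} + \frac{315}{2} \gamma_{2}
Summing the partial products and collecting blades:
Answer: \frac{585}{8} \gamma_{1} + \frac{765}{4} \gamma_{2}


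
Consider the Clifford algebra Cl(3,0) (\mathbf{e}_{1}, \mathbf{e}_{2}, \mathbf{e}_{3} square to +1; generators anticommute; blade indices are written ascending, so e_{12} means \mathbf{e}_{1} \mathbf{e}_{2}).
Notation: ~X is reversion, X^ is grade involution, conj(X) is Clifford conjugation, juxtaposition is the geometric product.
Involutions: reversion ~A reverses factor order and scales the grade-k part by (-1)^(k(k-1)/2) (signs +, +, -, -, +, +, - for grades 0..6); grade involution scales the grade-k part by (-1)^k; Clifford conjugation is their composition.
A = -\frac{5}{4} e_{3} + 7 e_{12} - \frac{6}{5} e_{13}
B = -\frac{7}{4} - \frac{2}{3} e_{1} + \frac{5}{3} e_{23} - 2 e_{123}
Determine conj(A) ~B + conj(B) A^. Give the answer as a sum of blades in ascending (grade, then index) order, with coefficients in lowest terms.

first term: -\frac{11}{60} e_{2} + \frac{1009}{80} e_{3} + \frac{67}{4} e_{12} + \frac{52}{5} e_{13}
second term: \frac{299}{60} e_{2} + \frac{881}{80} e_{3} - \frac{51}{4} e_{12} + \frac{73}{5} e_{13}
Answer: \frac{24}{5} e_{2} + \frac{189}{8} e_{3} + 4 e_{12} + 25 e_{13}


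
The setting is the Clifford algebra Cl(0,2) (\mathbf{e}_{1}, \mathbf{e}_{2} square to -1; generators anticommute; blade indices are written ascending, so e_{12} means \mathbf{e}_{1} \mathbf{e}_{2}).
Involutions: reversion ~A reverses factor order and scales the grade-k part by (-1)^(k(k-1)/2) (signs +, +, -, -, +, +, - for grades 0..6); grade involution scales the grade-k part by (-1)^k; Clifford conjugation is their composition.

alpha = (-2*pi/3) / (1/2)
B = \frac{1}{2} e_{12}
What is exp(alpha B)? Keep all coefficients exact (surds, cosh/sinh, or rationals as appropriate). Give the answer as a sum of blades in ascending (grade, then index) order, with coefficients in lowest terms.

B^2 = (\frac{1}{2})^2*(e_{12})^2 = \frac{1}{4}*(-1) = -\frac{1}{4} (a basis 2-blade squares to minus the product of its generators' squares).
B^2 = -\frac{1}{4} — since the square is negative, the closed form is circular: l = \frac{1}{2}, alpha*l = - \frac{2 \pi}{3}, so exp(alpha B) = cos(- \frac{2 \pi}{3}) + (sin(- \frac{2 \pi}{3})/(\frac{1}{2}))*B = - \frac{1}{2} + (- \sqrt{3})*B.
Answer: - \frac{1}{2} - \frac{\sqrt{3}}{2} e_{12}


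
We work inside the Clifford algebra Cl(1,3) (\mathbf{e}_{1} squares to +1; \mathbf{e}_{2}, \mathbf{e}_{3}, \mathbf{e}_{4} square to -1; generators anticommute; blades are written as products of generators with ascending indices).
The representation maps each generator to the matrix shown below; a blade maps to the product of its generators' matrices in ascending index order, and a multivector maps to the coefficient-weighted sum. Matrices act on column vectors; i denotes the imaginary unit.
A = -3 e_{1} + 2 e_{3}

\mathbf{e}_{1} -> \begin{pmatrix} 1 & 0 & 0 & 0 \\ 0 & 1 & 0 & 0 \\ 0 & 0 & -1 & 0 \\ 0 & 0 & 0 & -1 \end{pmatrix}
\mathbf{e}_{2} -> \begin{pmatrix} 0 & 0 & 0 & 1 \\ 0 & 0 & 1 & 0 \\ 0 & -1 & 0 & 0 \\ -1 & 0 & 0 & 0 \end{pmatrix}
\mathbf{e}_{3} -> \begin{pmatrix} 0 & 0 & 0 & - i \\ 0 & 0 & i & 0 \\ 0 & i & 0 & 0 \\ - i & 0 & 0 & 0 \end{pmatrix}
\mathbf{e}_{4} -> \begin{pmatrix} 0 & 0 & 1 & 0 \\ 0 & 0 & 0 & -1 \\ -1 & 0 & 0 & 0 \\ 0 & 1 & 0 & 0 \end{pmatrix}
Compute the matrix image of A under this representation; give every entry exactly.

M = (-3)*rho(e_{1}) + (2)*rho(e_{3}), summed entrywise:
Answer: \begin{pmatrix} -3 & 0 & 0 & - 2 i \\ 0 & -3 & 2 i & 0 \\ 0 & 2 i & 3 & 0 \\ - 2 i & 0 & 0 & 3 \end{pmatrix}


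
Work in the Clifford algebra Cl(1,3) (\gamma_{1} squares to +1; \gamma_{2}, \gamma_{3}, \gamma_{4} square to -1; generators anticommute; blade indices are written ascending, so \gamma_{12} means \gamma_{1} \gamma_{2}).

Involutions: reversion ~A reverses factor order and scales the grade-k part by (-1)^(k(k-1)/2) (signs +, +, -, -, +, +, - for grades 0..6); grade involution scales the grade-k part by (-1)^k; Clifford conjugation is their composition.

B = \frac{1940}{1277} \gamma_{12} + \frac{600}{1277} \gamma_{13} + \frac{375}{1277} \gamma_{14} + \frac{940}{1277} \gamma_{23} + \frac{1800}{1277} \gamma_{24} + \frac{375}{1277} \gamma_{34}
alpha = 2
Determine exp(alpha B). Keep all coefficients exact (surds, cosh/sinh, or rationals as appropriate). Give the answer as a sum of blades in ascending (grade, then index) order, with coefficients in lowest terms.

B^2 term by term: the squares give (\frac{1940}{1277})^2*(\gamma_{12})^2 + (\frac{600}{1277})^2*(\gamma_{13})^2 + (\frac{375}{1277})^2*(\gamma_{14})^2 + (\frac{940}{1277})^2*(\gamma_{23})^2 + (\frac{1800}{1277})^2*(\gamma_{24})^2 + (\frac{375}{1277})^2*(\gamma_{34})^2 = \frac{3763600}{1630729}*(+1) + \frac{360000}{1630729}*(+1) + \frac{140625}{1630729}*(+1) + \frac{883600}{1630729}*(-1) + \frac{3240000}{1630729}*(-1) + \frac{140625}{1630729}*(-1) = 0 (each basis 2-blade squares to minus the product of its generators' squares); cross terms between blades sharing an index anticommute and cancel; the commuting (index-disjoint) pairs give grade-4 terms 2*c*c'*(blade product), which cancel blade by blade — \gamma_{1234}: \frac{1455000}{1630729} - \frac{2160000}{1630729} + \frac{705000}{1630729} = 0 — confirming B is simple. So B^2 = 0.
B^2 = 0, and the exponential is exactly linear here: exp(alpha B) = 1 + alpha B (parabolic case).
Answer: 1 + \frac{3880}{1277} \gamma_{12} + \frac{1200}{1277} \gamma_{13} + \frac{750}{1277} \gamma_{14} + \frac{1880}{1277} \gamma_{23} + \frac{3600}{1277} \gamma_{24} + \frac{750}{1277} \gamma_{34}


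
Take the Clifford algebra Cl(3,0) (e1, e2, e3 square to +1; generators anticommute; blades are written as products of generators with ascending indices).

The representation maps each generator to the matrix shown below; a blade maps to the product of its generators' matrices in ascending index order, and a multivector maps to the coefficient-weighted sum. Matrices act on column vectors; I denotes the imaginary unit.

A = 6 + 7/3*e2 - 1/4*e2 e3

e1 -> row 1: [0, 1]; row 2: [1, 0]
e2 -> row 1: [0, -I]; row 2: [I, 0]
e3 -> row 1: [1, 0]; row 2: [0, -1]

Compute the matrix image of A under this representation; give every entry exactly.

Bivector images (products of the table entries): rho(e2 e3) = rho(e2)rho(e3) = row 1: [0, I]; row 2: [I, 0].
M = (6)*1 + (7/3)*rho(e2) + (-1/4)*rho(e2 e3), summed entrywise (1 is the identity matrix):
Answer: row 1: [6, -31*I/12]; row 2: [25*I/12, 6]


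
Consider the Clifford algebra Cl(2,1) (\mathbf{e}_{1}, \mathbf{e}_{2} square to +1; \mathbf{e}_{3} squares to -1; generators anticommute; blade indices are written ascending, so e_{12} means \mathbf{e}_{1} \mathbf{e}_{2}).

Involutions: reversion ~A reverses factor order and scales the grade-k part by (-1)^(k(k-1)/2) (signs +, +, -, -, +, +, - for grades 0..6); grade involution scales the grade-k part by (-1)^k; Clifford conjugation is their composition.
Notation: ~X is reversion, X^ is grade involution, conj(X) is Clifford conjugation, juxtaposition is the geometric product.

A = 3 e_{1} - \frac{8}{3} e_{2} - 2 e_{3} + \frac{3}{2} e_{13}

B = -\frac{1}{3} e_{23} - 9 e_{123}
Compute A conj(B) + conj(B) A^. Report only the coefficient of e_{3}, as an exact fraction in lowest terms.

first term: \frac{77}{6} e_{2} - \frac{8}{9} e_{3} - \frac{35}{2} e_{12} - 24 e_{13} - 27 e_{23} + e_{123}
second term: \frac{77}{6} e_{2} - \frac{8}{9} e_{3} + \frac{35}{2} e_{12} + 24 e_{13} + 27 e_{23} - e_{123}
Answer: -\frac{16}{9}


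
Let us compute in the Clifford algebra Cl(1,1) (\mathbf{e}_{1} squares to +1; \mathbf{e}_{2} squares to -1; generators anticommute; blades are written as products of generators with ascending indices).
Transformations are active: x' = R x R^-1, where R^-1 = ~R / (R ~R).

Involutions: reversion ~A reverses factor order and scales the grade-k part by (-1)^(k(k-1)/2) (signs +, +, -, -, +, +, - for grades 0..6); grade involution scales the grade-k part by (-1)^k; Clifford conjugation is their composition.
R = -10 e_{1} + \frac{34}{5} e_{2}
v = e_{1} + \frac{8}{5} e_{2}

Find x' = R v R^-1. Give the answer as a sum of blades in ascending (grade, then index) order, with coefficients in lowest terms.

~R = -10 e_{1} + \frac{34}{5} e_{2}, and R ~R = \frac{1344}{25}, so R^-1 = ~R / (\frac{1344}{25}).
R v = -\frac{522}{25} - \frac{114}{5} e_{1} e_{2}
Answer: \frac{379}{56} e_{1} - \frac{1927}{280} e_{2}


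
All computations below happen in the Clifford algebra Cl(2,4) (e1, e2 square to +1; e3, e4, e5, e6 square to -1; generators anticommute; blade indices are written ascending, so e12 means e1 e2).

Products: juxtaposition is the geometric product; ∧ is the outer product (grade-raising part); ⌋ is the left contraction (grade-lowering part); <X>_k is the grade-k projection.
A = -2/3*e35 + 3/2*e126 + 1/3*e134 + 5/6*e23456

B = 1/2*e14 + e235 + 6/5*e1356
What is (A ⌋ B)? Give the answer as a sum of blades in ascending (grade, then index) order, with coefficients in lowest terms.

step 1: 2/3*e2 + 4/5*e16
Answer: 2/3*e2 + 4/5*e16


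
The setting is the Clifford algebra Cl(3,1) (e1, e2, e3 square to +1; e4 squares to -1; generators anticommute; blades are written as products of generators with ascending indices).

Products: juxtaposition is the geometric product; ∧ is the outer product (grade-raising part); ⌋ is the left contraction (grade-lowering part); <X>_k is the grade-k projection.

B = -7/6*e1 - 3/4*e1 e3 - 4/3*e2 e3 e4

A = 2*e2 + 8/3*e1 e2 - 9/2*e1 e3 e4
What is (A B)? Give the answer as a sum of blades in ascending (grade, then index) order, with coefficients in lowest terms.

step 1: 28/9*e2 - 27/8*e4 + 25/3*e1 e2 + 2*e2 e3 + 31/12*e3 e4 + 3/2*e1 e2 e3 - 32/9*e1 e3 e4
Answer: 28/9*e2 - 27/8*e4 + 25/3*e1 e2 + 2*e2 e3 + 31/12*e3 e4 + 3/2*e1 e2 e3 - 32/9*e1 e3 e4


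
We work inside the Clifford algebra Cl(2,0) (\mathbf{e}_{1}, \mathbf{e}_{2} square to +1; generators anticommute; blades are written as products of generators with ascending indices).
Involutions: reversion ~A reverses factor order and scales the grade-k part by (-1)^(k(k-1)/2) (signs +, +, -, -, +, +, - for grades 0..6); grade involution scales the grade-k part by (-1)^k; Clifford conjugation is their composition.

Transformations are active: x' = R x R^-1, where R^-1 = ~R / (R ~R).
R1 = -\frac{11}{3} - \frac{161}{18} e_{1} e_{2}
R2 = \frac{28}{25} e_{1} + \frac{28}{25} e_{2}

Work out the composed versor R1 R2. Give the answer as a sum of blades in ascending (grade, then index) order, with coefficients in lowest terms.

Distribute over the terms of R1 (each basis-blade product reordered to ascending indices, repeated generators contracted through their squares):
(-\frac{11}{3}) R2 = -\frac{308}{75} e_{1} - \frac{308}{75} e_{2}
(-\frac{161}{18} e_{1} e_{2}) R2 = -\frac{2254}{225} e_{1} + \frac{2254}{225} e_{2}
Summing the partial products and collecting blades:
Answer: -\frac{3178}{225} e_{1} + \frac{266}{45} e_{2}


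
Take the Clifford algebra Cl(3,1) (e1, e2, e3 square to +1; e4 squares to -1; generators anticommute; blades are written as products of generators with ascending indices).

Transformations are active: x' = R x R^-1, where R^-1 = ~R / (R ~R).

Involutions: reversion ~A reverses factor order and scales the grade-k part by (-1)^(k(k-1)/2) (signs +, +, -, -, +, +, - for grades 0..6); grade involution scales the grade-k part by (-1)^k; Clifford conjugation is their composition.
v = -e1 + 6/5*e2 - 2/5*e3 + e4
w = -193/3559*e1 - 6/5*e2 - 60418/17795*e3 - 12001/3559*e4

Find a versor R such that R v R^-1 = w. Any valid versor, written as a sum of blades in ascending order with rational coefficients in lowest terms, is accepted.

A norm check does it: q(v) = q(w) = 8/5, hence R = v + w = -3752/3559*e1 - 67536/17795*e3 - 8442/3559*e4 realises the map — parallel part kept, (v - w)/2 negated, v carried to w.
Answer: -3752/3559*e1 - 67536/17795*e3 - 8442/3559*e4


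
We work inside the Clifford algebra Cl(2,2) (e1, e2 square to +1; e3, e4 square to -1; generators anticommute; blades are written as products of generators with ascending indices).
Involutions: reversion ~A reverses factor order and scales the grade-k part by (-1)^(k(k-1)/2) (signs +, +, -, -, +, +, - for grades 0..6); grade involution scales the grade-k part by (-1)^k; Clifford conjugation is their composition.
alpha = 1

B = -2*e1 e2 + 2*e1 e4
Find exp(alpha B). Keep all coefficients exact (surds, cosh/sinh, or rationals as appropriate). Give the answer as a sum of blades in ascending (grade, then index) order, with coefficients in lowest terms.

B^2 term by term: the squares give (-2)^2*(e1 e2)^2 + (2)^2*(e1 e4)^2 = 4*(-1) + 4*(+1) = 0 (each basis 2-blade squares to minus the product of its generators' squares); cross terms between blades sharing an index anticommute and cancel. So B^2 = 0.
B^2 = 0, and the exponential is exactly linear here: exp(alpha B) = 1 + alpha B (parabolic case).
Answer: 1 - 2*e1 e2 + 2*e1 e4


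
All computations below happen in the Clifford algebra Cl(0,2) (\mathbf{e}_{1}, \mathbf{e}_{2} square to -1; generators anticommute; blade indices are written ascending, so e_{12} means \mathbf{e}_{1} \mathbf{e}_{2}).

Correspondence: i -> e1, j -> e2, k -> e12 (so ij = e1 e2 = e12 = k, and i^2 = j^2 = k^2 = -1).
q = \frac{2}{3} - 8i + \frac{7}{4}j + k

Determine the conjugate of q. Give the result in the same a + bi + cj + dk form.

In blades: q = \frac{2}{3} - 8 e_{1} + \frac{7}{4} e_{2} + e_{12}.
Conjugation here is Clifford conjugation: the scalar is fixed and the grade-1 and grade-2 blades all flip sign, giving \frac{2}{3} + 8 e_{1} - \frac{7}{4} e_{2} - e_{12}; translating back:
Answer: \frac{2}{3} + 8i - \frac{7}{4}j - k


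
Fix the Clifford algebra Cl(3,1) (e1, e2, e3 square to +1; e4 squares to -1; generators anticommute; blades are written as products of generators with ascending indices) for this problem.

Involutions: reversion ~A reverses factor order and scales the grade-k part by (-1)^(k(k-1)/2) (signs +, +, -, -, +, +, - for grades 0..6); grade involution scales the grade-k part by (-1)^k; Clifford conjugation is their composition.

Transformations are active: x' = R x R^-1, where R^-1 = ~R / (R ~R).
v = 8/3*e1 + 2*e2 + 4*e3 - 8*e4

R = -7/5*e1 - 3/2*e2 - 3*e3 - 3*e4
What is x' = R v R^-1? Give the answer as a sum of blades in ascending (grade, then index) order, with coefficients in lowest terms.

~R = -7/5*e1 - 3/2*e2 - 3*e3 - 3*e4, and R ~R = 421/100, so R^-1 = ~R / (421/100).
R v = -641/15 + 6/5*e1 e2 + 12/5*e1 e3 + 96/5*e1 e4 + 18*e2 e4 + 36*e3 e4
Answer: 32528/1263*e1 + 11978/421*e2 + 23956/421*e3 + 29008/421*e4


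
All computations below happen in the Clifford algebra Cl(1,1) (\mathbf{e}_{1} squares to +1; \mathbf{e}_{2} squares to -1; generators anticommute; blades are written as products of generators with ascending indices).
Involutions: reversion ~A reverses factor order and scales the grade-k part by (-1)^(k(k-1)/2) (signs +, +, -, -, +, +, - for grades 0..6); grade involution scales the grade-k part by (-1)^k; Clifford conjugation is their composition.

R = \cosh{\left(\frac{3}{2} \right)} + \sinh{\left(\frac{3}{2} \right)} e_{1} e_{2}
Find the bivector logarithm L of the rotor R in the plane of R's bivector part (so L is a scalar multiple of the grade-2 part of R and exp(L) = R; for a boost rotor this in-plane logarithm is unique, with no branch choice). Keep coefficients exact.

The scalar part of R is \cosh{\left(\frac{3}{2} \right)}, which fixes the rapidity magnitude through cosh (cosh is even, so it cannot fix the sign — the bivector part carries that); dividing the bivector part by sinh of the rapidity gives the plane, and L = rapidity * plane, where the joint sign ambiguity of (rapidity, plane) cancels in the product.
Concretely: cosh(rapidity) = \cosh{\left(\frac{3}{2} \right)} gives rapidity = ±\frac{3}{2}, and since rapidity/sinh(rapidity) is even the sign is immaterial: L = (rapidity/sinh(rapidity)) * <R>_2 = (\frac{3}{2 \sinh{\left(\frac{3}{2} \right)}}) * <R>_2.
Answer: \frac{3}{2} e_{1} e_{2}


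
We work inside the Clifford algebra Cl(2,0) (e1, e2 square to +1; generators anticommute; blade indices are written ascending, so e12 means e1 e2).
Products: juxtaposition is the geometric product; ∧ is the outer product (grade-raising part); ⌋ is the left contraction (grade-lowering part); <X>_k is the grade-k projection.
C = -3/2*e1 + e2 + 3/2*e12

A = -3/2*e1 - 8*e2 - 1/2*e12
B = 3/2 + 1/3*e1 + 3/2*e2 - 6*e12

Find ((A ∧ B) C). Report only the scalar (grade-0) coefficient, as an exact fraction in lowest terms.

step 1: -9/4*e1 - 12*e2 - 1/3*e12
step 2: -65/8 + 53/3*e1 - 31/8*e2 - 81/4*e12
Answer: -65/8


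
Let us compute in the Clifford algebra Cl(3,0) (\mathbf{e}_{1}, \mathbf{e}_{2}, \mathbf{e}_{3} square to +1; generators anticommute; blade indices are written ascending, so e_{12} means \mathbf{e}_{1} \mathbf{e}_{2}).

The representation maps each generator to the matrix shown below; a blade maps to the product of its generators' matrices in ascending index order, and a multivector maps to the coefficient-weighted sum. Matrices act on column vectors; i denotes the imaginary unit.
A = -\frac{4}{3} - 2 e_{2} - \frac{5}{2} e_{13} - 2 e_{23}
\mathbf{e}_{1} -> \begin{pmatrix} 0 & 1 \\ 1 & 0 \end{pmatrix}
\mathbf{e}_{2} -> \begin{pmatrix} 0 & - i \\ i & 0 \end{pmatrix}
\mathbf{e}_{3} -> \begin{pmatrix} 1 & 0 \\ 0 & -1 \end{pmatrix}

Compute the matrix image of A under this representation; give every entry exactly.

Bivector images (products of the table entries): rho(e_{13}) = rho(\mathbf{e}_{1})rho(\mathbf{e}_{3}) = \begin{pmatrix} 0 & -1 \\ 1 & 0 \end{pmatrix}; rho(e_{23}) = rho(\mathbf{e}_{2})rho(\mathbf{e}_{3}) = \begin{pmatrix} 0 & i \\ i & 0 \end{pmatrix}.
M = (-\frac{4}{3})*1 + (-2)*rho(e_{2}) + (-\frac{5}{2})*rho(e_{13}) + (-2)*rho(e_{23}), summed entrywise (1 is the identity matrix):
Answer: \begin{pmatrix} - \frac{4}{3} & \frac{5}{2} \\ - \frac{5}{2} - 4 i & - \frac{4}{3} \end{pmatrix}


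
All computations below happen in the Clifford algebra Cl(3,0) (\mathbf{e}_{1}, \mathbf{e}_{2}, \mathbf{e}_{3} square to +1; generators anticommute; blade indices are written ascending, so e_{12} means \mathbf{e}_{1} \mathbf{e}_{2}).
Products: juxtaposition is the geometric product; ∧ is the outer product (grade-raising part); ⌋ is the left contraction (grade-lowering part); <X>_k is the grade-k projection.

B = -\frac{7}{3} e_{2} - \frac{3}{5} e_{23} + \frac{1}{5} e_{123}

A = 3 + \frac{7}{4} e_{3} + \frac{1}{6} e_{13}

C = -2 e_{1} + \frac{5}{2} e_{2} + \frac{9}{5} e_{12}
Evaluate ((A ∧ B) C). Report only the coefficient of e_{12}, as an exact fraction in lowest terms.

step 1: -7 e_{2} + \frac{137}{60} e_{23} + \frac{89}{90} e_{123}
step 2: -\frac{35}{2} + \frac{63}{5} e_{1} - \frac{4493}{600} e_{3} - 14 e_{12} - \frac{1481}{225} e_{13} - \frac{89}{45} e_{23} - \frac{137}{30} e_{123}
Answer: -14


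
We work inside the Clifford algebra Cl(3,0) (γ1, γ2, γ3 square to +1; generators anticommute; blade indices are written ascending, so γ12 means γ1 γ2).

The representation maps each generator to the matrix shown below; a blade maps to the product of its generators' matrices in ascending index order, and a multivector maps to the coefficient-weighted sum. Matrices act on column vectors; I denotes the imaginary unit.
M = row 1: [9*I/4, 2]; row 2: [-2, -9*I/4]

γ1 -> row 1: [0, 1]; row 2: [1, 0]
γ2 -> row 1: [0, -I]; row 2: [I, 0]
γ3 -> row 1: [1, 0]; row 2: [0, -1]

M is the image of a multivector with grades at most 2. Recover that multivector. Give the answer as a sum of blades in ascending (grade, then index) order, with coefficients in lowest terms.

Method: 1, rho(γ1), rho(γ2), rho(γ3) form a trace-orthogonal basis of the 2x2 complex matrices (tr(X Y) = 2 if X = Y, else 0), so M = m0*1 + m1*rho(γ1) + m2*rho(γ2) + m3*rho(γ3) with m0 = tr(M)/2 = 0, m1 = tr(M rho(γ1))/2 = 0, m2 = tr(M rho(γ2))/2 = 2*I, m3 = tr(M rho(γ3))/2 = 9*I/4.
Multiplying table entries, the bivector images are rho(γ12) = I*rho(γ3), rho(γ13) = -I*rho(γ2), rho(γ23) = I*rho(γ1); with real blade coefficients the real parts of m0..m3 are the coefficients of 1, γ1, γ2, γ3 and the imaginary parts give the bivectors (γ23: Im m1, γ13: -Im m2, γ12: Im m3).
Answer: 9/4*γ12 - 2*γ13


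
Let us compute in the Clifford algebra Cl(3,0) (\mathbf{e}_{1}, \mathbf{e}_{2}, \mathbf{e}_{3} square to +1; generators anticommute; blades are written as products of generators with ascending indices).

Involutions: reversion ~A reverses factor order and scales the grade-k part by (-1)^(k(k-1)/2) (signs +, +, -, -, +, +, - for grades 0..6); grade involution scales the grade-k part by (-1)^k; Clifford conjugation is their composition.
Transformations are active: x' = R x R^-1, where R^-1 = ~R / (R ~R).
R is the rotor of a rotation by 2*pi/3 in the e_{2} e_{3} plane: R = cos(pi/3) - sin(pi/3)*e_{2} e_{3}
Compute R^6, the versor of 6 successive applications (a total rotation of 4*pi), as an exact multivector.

Half-angle bookkeeping: 6 applications in e_{2} e_{3} add up to rotor phase 6*pi/3 = 2 \pi, so R^6 = cos(2 \pi) - sin(2 \pi)*e_{2} e_{3}.
cos(2 \pi) = 1 and sin(2 \pi) = 0, so R^6 = 1. The total rotation 4*pi is 2 full turns, so every vector returns to itself, yet the rotor is +1, back on the identity sheet (an even number of 2*pi turns).
Answer: 1


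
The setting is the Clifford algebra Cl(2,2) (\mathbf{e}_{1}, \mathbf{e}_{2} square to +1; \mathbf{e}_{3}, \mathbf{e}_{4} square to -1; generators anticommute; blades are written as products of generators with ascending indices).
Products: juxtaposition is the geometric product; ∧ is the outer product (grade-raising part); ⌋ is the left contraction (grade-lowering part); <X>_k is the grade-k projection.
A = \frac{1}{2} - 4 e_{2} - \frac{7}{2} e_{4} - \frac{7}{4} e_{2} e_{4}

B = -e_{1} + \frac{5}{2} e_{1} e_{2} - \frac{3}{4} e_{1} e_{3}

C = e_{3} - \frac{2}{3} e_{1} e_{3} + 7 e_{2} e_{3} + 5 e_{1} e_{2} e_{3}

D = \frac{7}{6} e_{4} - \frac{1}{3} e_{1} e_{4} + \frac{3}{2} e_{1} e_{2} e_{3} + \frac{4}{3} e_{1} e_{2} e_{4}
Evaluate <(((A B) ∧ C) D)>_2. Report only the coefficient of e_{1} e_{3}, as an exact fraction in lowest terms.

step 1: \frac{19}{2} e_{1} - \frac{11}{4} e_{1} e_{2} - \frac{3}{8} e_{1} e_{3} + \frac{7}{8} e_{1} e_{4} - 3 e_{1} e_{2} e_{3} - 7 e_{1} e_{2} e_{4} + \frac{21}{8} e_{1} e_{3} e_{4} - \frac{21}{16} e_{1} e_{2} e_{3} e_{4}
step 2: \frac{19}{2} e_{1} e_{3} + \frac{255}{4} e_{1} e_{2} e_{3} - \frac{7}{8} e_{1} e_{3} e_{4} + \frac{105}{8} e_{1} e_{2} e_{3} e_{4}
step 3: \frac{765}{8} - \frac{57}{4} e_{2} + \frac{413}{24} e_{3} - \frac{315}{16} e_{4} + \frac{49}{48} e_{1} e_{3} - \frac{77}{24} e_{2} e_{3} - \frac{21}{16} e_{2} e_{4} - \frac{491}{6} e_{3} e_{4} - \frac{245}{16} e_{1} e_{2} e_{3} + \frac{133}{12} e_{1} e_{3} e_{4} - \frac{103}{12} e_{2} e_{3} e_{4} + \frac{595}{8} e_{1} e_{2} e_{3} e_{4}
step 4: \frac{49}{48} e_{1} e_{3} - \frac{77}{24} e_{2} e_{3} - \frac{21}{16} e_{2} e_{4} - \frac{491}{6} e_{3} e_{4}
Answer: \frac{49}{48}


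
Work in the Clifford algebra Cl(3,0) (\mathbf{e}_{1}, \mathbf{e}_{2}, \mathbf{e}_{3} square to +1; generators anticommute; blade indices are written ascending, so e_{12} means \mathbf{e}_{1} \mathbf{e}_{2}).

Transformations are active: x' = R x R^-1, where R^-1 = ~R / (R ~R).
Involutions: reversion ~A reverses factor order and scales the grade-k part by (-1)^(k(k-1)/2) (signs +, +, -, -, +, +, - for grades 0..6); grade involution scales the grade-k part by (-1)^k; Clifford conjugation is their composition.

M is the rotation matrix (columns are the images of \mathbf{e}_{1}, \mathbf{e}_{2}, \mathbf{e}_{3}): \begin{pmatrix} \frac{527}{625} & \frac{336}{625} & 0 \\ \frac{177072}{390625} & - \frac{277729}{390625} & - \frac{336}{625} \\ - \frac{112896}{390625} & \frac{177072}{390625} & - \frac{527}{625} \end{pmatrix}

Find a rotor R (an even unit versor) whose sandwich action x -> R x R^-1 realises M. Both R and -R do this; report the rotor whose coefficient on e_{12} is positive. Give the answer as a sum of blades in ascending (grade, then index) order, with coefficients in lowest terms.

Method: write R = a + b12*e_{12} + b13*e_{13} + b23*e_{23} with a^2 + b12^2 + b13^2 + b23^2 = 1 (so R^-1 = ~R). Expanding the columns R e_j ~R gives tr M = 4a^2 - 1 and, from the antisymmetric part, M21 - M12 = -4a*b12, M13 - M31 = 4a*b13, M32 - M23 = -4a*b23.
Here tr M = -\frac{277729}{390625}, so a^2 = (1 + tr M)/4 = \frac{28224}{390625} and a = ±\frac{168}{625}. Taking a = \frac{168}{625}: M21 - M12 = -\frac{32928}{390625}, M13 - M31 = \frac{112896}{390625}, M32 - M23 = \frac{387072}{390625}, giving b12 = \frac{49}{625}, b13 = \frac{168}{625}, b23 = -\frac{576}{625}, i.e. R = \frac{168}{625} + \frac{49}{625} e_{12} + \frac{168}{625} e_{13} - \frac{576}{625} e_{23}.
Its e_{12} coefficient is already positive.
Answer: \frac{168}{625} + \frac{49}{625} e_{12} + \frac{168}{625} e_{13} - \frac{576}{625} e_{23}. Key observation: the double cover Spin(3) -> SO(3) sends R and -R to the same matrix (trace -\frac{277729}{390625} here), so the stated sign of the e_{12} coefficient is what selects one sheet.


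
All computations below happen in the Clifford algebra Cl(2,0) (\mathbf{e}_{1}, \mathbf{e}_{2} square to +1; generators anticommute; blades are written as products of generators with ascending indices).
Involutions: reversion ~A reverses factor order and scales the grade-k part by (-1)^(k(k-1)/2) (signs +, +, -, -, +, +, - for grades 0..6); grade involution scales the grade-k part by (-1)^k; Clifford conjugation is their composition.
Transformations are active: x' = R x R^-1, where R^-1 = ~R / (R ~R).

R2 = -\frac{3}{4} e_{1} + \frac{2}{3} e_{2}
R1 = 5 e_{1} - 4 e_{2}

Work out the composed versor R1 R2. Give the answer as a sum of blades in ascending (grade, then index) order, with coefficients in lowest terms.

Distribute over the terms of R1 (each basis-blade product reordered to ascending indices, repeated generators contracted through their squares):
(5 e_{1}) R2 = -\frac{15}{4} + \frac{10}{3} e_{1} e_{2}
(-4 e_{2}) R2 = -\frac{8}{3} - 3 e_{1} e_{2}
Summing the partial products and collecting blades:
Answer: -\frac{77}{12} + \frac{1}{3} e_{1} e_{2}
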